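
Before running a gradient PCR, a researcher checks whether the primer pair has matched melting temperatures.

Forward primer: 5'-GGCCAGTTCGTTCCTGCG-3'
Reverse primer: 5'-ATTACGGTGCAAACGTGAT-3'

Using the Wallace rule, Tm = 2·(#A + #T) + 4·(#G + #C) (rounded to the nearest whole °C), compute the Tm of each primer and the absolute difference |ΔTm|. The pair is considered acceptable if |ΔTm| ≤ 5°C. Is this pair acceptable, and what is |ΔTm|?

|ΔTm| = 6°C; the pair is not acceptable.

Forward: A=1 T=5 G=6 C=6 → Tm = 2·6 + 4·12 = 60°C.
Reverse: A=6 T=5 G=5 C=3 → Tm = 2·11 + 4·8 = 54°C.
|ΔTm| = |60 − 54| = 6°C, > 5°C.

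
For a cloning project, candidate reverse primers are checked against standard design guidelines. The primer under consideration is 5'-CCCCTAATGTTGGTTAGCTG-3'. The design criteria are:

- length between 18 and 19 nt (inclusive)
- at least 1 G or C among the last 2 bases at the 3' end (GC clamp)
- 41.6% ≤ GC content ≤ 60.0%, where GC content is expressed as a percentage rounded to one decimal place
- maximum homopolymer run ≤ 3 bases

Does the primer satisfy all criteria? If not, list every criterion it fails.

Base counts: A=3, T=7, G=5, C=5 (length 20).
length: length 20, outside 18–19 ✗
GC clamp: 3' end TG has 1 G/C ✓
GC content: GC 10/20 = 50.0% ✓
homopolymer run: longest run = 4, exceeds 3 ✗

Fails: length, homopolymer run.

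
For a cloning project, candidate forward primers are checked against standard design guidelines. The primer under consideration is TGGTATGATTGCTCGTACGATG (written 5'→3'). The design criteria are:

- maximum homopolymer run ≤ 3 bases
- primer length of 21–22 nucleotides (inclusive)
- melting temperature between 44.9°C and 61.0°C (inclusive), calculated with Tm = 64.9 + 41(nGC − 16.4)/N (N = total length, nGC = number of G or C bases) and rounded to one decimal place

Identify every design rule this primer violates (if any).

Meets all criteria.

Base counts: A=4, T=8, G=7, C=3 (length 22).
homopolymer run: longest run = 2 ✓
length: length 22 ✓
Tm: Tm = 64.9 + 41·(10 − 16.4)/22 = 53.0°C ✓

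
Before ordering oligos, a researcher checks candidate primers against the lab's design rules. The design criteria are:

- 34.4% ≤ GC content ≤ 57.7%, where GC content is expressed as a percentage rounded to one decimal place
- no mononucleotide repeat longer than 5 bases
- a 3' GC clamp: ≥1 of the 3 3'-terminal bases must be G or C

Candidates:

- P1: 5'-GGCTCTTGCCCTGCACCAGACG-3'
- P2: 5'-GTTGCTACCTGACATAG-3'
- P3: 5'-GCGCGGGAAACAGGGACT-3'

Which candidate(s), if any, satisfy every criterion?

P1 (22 nt, A=3 T=4 G=6 C=9): GC 15/22 = 68.2%, outside 34.4–57.7% ✗; longest run = 3 ✓; 3' end ACG has 2 G/C ✓ — fails.
P2 (17 nt, A=4 T=5 G=4 C=4): GC 8/17 = 47.1% ✓; longest run = 2 ✓; 3' end TAG has 1 G/C ✓ — passes.
P3 (18 nt, A=5 T=1 G=8 C=4): GC 12/18 = 66.7%, outside 34.4–57.7% ✗; longest run = 3 ✓; 3' end ACT has 1 G/C ✓ — fails.

P2 only.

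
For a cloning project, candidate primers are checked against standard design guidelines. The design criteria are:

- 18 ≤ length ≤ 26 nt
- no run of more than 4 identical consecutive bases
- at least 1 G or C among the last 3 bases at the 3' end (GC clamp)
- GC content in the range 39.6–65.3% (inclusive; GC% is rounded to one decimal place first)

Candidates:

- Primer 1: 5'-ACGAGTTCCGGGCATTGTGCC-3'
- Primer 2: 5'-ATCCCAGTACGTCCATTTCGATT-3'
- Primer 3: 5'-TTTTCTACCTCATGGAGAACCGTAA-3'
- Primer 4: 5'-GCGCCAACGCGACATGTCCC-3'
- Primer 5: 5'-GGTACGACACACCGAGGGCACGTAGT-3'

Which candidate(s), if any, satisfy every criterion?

Primer 1 (21 nt, A=3 T=5 G=7 C=6): length 21 ✓; longest run = 3 ✓; 3' end GCC has 3 G/C ✓; GC 13/21 = 61.9% ✓ — passes.
Primer 2 (23 nt, A=5 T=8 G=3 C=7): length 23 ✓; longest run = 3 ✓; 3' end ATT has 0 G/C, need ≥1 ✗; GC 10/23 = 43.5% ✓ — fails.
Primer 3 (25 nt, A=7 T=8 G=4 C=6): length 25 ✓; longest run = 4 ✓; 3' end TAA has 0 G/C, need ≥1 ✗; GC 10/25 = 40.0% ✓ — fails.
Primer 4 (20 nt, A=4 T=2 G=5 C=9): length 20 ✓; longest run = 3 ✓; 3' end CCC has 3 G/C ✓; GC 14/20 = 70.0%, outside 39.6–65.3% ✗ — fails.
Primer 5 (26 nt, A=7 T=3 G=9 C=7): length 26 ✓; longest run = 3 ✓; 3' end AGT has 1 G/C ✓; GC 16/26 = 61.5% ✓ — passes.

Primer 1 and Primer 5.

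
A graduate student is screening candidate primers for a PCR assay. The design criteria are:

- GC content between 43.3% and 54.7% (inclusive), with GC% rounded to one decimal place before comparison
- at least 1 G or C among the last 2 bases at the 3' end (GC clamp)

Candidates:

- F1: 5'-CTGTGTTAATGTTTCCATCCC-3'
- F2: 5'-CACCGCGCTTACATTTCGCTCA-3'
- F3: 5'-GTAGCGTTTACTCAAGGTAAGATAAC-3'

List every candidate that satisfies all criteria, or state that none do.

F1 (21 nt, A=3 T=9 G=3 C=6): GC 9/21 = 42.9%, outside 43.3–54.7% ✗; 3' end CC has 2 G/C ✓ — fails.
F2 (22 nt, A=4 T=6 G=3 C=9): GC 12/22 = 54.5% ✓; 3' end CA has 1 G/C ✓ — passes.
F3 (26 nt, A=9 T=7 G=6 C=4): GC 10/26 = 38.5%, outside 43.3–54.7% ✗; 3' end AC has 1 G/C ✓ — fails.

F2 only.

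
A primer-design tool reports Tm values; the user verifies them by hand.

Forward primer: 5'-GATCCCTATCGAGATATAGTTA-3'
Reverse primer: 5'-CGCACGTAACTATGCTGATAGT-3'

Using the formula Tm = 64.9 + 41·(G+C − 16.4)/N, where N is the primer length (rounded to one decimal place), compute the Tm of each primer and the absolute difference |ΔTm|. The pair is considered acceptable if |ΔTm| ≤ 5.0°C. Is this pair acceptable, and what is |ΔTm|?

|ΔTm| = 3.8°C; the pair is acceptable.

Forward: G+C = 8, N = 22 → Tm = 64.9 + 41·(8 − 16.4)/22 = 49.2°C.
Reverse: G+C = 10, N = 22 → Tm = 64.9 + 41·(10 − 16.4)/22 = 53.0°C.
|ΔTm| = |49.2 − 53.0| = 3.8°C, ≤ 5.0°C.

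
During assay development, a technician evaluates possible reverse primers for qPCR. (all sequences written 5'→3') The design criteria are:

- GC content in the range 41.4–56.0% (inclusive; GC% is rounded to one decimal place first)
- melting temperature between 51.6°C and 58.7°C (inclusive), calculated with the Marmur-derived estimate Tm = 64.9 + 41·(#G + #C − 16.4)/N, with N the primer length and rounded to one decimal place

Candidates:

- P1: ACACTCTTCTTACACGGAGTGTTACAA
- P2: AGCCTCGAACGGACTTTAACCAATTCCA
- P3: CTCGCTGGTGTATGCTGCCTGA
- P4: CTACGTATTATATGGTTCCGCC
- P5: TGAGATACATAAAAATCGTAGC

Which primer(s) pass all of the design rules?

P4 only.

P1 (27 nt, A=8 T=8 G=4 C=7): GC 11/27 = 40.7%, outside 41.4–56.0% ✗; Tm = 64.9 + 41·(11 − 16.4)/27 = 56.7°C ✓ — fails.
P2 (28 nt, A=9 T=6 G=4 C=9): GC 13/28 = 46.4% ✓; Tm = 64.9 + 41·(13 − 16.4)/28 = 59.9°C, outside 51.6–58.7°C ✗ — fails.
P3 (22 nt, A=2 T=7 G=7 C=6): GC 13/22 = 59.1%, outside 41.4–56.0% ✗; Tm = 64.9 + 41·(13 − 16.4)/22 = 58.6°C ✓ — fails.
P4 (22 nt, A=4 T=8 G=4 C=6): GC 10/22 = 45.5% ✓; Tm = 64.9 + 41·(10 − 16.4)/22 = 53.0°C ✓ — passes.
P5 (22 nt, A=10 T=5 G=4 C=3): GC 7/22 = 31.8%, outside 41.4–56.0% ✗; Tm = 64.9 + 41·(7 − 16.4)/22 = 47.4°C, outside 51.6–58.7°C ✗ — fails.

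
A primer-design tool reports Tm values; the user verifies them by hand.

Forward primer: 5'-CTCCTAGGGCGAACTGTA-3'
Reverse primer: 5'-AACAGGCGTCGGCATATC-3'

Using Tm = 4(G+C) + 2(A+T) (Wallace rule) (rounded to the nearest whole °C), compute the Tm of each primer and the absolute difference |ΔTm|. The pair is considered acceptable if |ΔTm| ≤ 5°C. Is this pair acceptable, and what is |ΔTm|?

Forward: A=4 T=4 G=5 C=5 → Tm = 2·8 + 4·10 = 56°C.
Reverse: A=5 T=3 G=5 C=5 → Tm = 2·8 + 4·10 = 56°C.
|ΔTm| = |56 − 56| = 0°C, ≤ 5°C.

|ΔTm| = 0°C; the pair is acceptable.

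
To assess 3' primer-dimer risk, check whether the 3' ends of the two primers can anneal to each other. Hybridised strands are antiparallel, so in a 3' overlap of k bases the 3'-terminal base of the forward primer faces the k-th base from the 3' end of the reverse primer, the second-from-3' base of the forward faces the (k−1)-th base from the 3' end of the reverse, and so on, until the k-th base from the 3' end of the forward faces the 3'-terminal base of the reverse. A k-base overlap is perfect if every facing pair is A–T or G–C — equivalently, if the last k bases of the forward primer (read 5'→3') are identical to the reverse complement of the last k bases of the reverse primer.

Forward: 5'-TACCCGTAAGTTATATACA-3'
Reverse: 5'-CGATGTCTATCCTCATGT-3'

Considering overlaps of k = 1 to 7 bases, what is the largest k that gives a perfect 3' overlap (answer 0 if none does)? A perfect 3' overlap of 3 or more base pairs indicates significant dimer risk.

Longest perfect overlap: 3 complementary base pairs; significant dimer risk (threshold 3).

Last 7 bases (5'→3') — forward …ATATACA, reverse …CTCATGT.
Reverse complement of the reverse primer's last 7 bases: ACATGAG; its first k bases are the reverse complement of the reverse primer's last k bases, so a perfect k-base overlap needs the forward primer's last k bases to equal them.
Comparing (forward last k vs required): k=1: A vs A ✓; k=2: CA vs AC ✗; k=3: ACA vs ACA ✓; k=4: TACA vs ACAT ✗; k=5: ATACA vs ACATG ✗; k=6: TATACA vs ACATGA ✗; k=7: ATATACA vs ACATGAG ✗.
Perfect overlaps at k = 1, 3; the largest is 3.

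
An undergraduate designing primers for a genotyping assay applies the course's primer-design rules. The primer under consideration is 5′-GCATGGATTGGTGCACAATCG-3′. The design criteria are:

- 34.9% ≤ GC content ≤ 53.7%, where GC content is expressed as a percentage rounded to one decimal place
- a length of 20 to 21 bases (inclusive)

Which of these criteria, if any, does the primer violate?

Base counts: A=5, T=5, G=7, C=4 (length 21).
GC content: GC 11/21 = 52.4% ✓
length: length 21 ✓

Meets all criteria.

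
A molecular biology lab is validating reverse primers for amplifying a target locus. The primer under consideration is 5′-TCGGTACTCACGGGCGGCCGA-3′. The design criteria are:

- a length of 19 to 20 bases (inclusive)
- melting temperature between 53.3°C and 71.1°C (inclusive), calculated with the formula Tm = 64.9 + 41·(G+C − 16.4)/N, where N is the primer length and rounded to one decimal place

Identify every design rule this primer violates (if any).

Base counts: A=3, T=3, G=8, C=7 (length 21).
length: length 21, outside 19–20 ✗
Tm: Tm = 64.9 + 41·(15 − 16.4)/21 = 62.2°C ✓

Fails: length.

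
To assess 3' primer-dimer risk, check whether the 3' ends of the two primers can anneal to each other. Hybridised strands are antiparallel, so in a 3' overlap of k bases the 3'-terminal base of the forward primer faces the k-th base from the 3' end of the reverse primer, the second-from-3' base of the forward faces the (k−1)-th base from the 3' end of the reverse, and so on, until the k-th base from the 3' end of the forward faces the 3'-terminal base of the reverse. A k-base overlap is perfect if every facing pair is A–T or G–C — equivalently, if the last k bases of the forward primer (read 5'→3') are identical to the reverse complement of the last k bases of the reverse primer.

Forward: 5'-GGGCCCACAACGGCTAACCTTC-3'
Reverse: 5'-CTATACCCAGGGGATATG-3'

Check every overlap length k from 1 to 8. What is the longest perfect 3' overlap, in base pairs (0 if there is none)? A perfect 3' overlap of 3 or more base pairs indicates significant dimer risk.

Last 8 bases (5'→3') — forward …TAACCTTC, reverse …GGGATATG.
Reverse complement of the reverse primer's last 8 bases: CATATCCC; its first k bases are the reverse complement of the reverse primer's last k bases, so a perfect k-base overlap needs the forward primer's last k bases to equal them.
Comparing (forward last k vs required): k=1: C vs C ✓; k=2: TC vs CA ✗; k=3: TTC vs CAT ✗; k=4: CTTC vs CATA ✗; k=5: CCTTC vs CATAT ✗; k=6: ACCTTC vs CATATC ✗; k=7: AACCTTC vs CATATCC ✗; k=8: TAACCTTC vs CATATCCC ✗.
Only k = 1 is perfect, so the longest perfect 3' overlap is 1.

Longest perfect overlap: 1 complementary base pair; below the dimer-risk threshold (threshold 3).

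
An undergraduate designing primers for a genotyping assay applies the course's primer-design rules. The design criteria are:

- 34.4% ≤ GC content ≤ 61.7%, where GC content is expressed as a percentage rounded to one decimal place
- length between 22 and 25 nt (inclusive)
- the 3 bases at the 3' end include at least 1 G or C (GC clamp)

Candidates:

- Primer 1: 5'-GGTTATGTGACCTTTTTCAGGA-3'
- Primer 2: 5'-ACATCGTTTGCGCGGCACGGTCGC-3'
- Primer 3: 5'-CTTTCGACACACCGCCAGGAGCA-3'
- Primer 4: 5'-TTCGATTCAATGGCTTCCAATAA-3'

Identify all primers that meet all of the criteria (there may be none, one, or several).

Primer 1 (22 nt, A=4 T=9 G=6 C=3): GC 9/22 = 40.9% ✓; length 22 ✓; 3' end GGA has 2 G/C ✓ — passes.
Primer 2 (24 nt, A=3 T=5 G=8 C=8): GC 16/24 = 66.7%, outside 34.4–61.7% ✗; length 24 ✓; 3' end CGC has 3 G/C ✓ — fails.
Primer 3 (23 nt, A=6 T=3 G=5 C=9): GC 14/23 = 60.9% ✓; length 23 ✓; 3' end GCA has 2 G/C ✓ — passes.
Primer 4 (23 nt, A=7 T=8 G=3 C=5): GC 8/23 = 34.8% ✓; length 23 ✓; 3' end TAA has 0 G/C, need ≥1 ✗ — fails.

Primer 1 and Primer 3.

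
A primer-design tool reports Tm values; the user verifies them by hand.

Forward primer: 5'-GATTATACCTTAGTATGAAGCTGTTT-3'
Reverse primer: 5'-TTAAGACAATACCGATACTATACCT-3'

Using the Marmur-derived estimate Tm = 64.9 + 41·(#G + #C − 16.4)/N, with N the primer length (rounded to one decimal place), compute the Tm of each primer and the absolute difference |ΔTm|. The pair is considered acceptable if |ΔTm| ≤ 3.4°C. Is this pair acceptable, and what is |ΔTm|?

|ΔTm| = 0.6°C; the pair is acceptable.

Forward: G+C = 8, N = 26 → Tm = 64.9 + 41·(8 − 16.4)/26 = 51.7°C.
Reverse: G+C = 8, N = 25 → Tm = 64.9 + 41·(8 − 16.4)/25 = 51.1°C.
|ΔTm| = |51.7 − 51.1| = 0.6°C, ≤ 3.4°C.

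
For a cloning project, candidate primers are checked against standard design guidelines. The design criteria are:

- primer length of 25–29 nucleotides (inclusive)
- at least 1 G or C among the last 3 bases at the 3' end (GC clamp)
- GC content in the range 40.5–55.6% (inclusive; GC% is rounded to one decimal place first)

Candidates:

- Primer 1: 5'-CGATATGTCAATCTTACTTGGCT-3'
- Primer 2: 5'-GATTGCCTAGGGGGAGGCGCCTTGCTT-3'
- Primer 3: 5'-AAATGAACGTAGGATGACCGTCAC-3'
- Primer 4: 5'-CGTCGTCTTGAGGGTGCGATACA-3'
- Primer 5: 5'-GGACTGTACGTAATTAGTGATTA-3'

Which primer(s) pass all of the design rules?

Primer 1 (23 nt, A=5 T=9 G=4 C=5): length 23, outside 25–29 ✗; 3' end GCT has 2 G/C ✓; GC 9/23 = 39.1%, outside 40.5–55.6% ✗ — fails.
Primer 2 (27 nt, A=3 T=7 G=11 C=6): length 27 ✓; 3' end CTT has 1 G/C ✓; GC 17/27 = 63.0%, outside 40.5–55.6% ✗ — fails.
Primer 3 (24 nt, A=9 T=4 G=6 C=5): length 24, outside 25–29 ✗; 3' end CAC has 2 G/C ✓; GC 11/24 = 45.8% ✓ — fails.
Primer 4 (23 nt, A=4 T=6 G=8 C=5): length 23, outside 25–29 ✗; 3' end ACA has 1 G/C ✓; GC 13/23 = 56.5%, outside 40.5–55.6% ✗ — fails.
Primer 5 (23 nt, A=7 T=8 G=6 C=2): length 23, outside 25–29 ✗; 3' end TTA has 0 G/C, need ≥1 ✗; GC 8/23 = 34.8%, outside 40.5–55.6% ✗ — fails.

None of the candidates satisfy all criteria.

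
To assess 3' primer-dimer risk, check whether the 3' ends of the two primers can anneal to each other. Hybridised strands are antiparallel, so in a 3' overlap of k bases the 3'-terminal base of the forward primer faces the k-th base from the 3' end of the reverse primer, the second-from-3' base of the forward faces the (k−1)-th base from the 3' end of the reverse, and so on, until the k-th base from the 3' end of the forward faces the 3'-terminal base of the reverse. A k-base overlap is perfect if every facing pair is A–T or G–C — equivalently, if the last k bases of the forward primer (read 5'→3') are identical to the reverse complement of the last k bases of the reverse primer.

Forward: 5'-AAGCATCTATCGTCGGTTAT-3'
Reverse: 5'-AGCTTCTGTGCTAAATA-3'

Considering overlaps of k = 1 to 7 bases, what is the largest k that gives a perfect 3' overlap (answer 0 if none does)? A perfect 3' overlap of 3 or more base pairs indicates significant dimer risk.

Last 7 bases (5'→3') — forward …CGGTTAT, reverse …CTAAATA.
Reverse complement of the reverse primer's last 7 bases: TATTTAG; its first k bases are the reverse complement of the reverse primer's last k bases, so a perfect k-base overlap needs the forward primer's last k bases to equal them.
Comparing (forward last k vs required): k=1: T vs T ✓; k=2: AT vs TA ✗; k=3: TAT vs TAT ✓; k=4: TTAT vs TATT ✗; k=5: GTTAT vs TATTT ✗; k=6: GGTTAT vs TATTTA ✗; k=7: CGGTTAT vs TATTTAG ✗.
Perfect overlaps at k = 1, 3; the largest is 3.

Longest perfect overlap: 3 complementary base pairs; significant dimer risk (threshold 3).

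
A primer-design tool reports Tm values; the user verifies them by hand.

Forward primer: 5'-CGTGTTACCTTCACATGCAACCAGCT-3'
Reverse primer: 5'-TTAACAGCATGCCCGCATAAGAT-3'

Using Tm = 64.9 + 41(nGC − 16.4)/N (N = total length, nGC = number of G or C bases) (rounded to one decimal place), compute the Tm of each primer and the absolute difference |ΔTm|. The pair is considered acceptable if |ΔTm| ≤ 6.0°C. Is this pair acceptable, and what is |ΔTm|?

Forward: G+C = 13, N = 26 → Tm = 64.9 + 41·(13 − 16.4)/26 = 59.5°C.
Reverse: G+C = 10, N = 23 → Tm = 64.9 + 41·(10 − 16.4)/23 = 53.5°C.
|ΔTm| = |59.5 − 53.5| = 6.0°C, ≤ 6.0°C.

|ΔTm| = 6.0°C; the pair is acceptable.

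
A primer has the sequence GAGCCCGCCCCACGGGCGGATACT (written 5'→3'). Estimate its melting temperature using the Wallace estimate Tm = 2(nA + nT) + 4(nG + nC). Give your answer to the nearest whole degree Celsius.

84°C

Base counts: A=4, T=2, G=8, C=10 (length 24).
Tm = 2·(4+2) + 4·(8+10) = 2·6 + 4·18 = 12 + 72 = 84°C.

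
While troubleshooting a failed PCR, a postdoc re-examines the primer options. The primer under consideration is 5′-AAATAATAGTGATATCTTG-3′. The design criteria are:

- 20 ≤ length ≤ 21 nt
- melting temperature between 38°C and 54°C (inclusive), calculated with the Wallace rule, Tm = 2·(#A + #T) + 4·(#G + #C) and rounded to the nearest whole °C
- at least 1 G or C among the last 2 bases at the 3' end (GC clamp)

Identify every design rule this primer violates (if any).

Fails: length.

Base counts: A=8, T=7, G=3, C=1 (length 19).
length: length 19, outside 20–21 ✗
Tm: Tm = 2·15 + 4·4 = 46°C ✓
GC clamp: 3' end TG has 1 G/C ✓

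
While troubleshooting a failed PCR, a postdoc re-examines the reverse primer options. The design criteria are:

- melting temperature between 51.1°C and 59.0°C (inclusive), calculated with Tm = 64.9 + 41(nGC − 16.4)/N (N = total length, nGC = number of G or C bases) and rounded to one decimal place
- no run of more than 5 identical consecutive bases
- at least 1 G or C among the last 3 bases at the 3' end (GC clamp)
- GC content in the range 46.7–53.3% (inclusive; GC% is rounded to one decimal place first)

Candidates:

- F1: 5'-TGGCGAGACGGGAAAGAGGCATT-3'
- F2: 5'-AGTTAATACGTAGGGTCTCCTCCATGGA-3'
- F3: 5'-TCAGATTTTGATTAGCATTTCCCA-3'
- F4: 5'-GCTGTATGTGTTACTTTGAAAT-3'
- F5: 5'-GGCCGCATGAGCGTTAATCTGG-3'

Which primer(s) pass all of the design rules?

None of the candidates satisfy all criteria.

F1 (23 nt, A=7 T=3 G=10 C=3): Tm = 64.9 + 41·(13 − 16.4)/23 = 58.8°C ✓; longest run = 3 ✓; 3' end ATT has 0 G/C, need ≥1 ✗; GC 13/23 = 56.5%, outside 46.7–53.3% ✗ — fails.
F2 (28 nt, A=7 T=8 G=7 C=6): Tm = 64.9 + 41·(13 − 16.4)/28 = 59.9°C, outside 51.1–59.0°C ✗; longest run = 3 ✓; 3' end GGA has 2 G/C ✓; GC 13/28 = 46.4%, outside 46.7–53.3% ✗ — fails.
F3 (24 nt, A=6 T=10 G=3 C=5): Tm = 64.9 + 41·(8 − 16.4)/24 = 50.6°C, outside 51.1–59.0°C ✗; longest run = 4 ✓; 3' end CCA has 2 G/C ✓; GC 8/24 = 33.3%, outside 46.7–53.3% ✗ — fails.
F4 (22 nt, A=5 T=10 G=5 C=2): Tm = 64.9 + 41·(7 − 16.4)/22 = 47.4°C, outside 51.1–59.0°C ✗; longest run = 3 ✓; 3' end AAT has 0 G/C, need ≥1 ✗; GC 7/22 = 31.8%, outside 46.7–53.3% ✗ — fails.
F5 (22 nt, A=4 T=5 G=8 C=5): Tm = 64.9 + 41·(13 − 16.4)/22 = 58.6°C ✓; longest run = 2 ✓; 3' end TGG has 2 G/C ✓; GC 13/22 = 59.1%, outside 46.7–53.3% ✗ — fails.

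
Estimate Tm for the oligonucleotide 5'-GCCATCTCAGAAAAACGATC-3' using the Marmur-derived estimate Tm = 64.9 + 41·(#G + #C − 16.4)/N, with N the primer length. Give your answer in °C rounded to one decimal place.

Base counts: A=8, T=3, G=3, C=6; G+C = 9, N = 20.
Tm = 64.9 + 41·(9 − 16.4)/20 = 64.9 + -303.40/20 = 49.7°C.

49.7°C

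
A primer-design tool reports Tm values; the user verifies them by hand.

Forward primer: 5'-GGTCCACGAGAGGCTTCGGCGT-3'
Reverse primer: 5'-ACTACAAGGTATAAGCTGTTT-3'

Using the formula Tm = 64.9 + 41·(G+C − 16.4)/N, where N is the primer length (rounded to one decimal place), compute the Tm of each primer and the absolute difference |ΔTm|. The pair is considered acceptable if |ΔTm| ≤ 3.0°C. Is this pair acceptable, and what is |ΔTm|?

|ΔTm| = 15.8°C; the pair is not acceptable.

Forward: G+C = 15, N = 22 → Tm = 64.9 + 41·(15 − 16.4)/22 = 62.3°C.
Reverse: G+C = 7, N = 21 → Tm = 64.9 + 41·(7 − 16.4)/21 = 46.5°C.
|ΔTm| = |62.3 − 46.5| = 15.8°C, > 3.0°C.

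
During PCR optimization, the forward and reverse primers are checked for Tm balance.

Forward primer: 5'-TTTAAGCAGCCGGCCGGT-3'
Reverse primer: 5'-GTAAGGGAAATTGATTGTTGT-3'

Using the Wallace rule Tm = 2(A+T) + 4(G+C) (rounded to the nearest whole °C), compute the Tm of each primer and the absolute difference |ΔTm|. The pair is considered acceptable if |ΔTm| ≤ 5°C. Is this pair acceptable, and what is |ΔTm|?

Forward: A=3 T=4 G=6 C=5 → Tm = 2·7 + 4·11 = 58°C.
Reverse: A=6 T=8 G=7 C=0 → Tm = 2·14 + 4·7 = 56°C.
|ΔTm| = |58 − 56| = 2°C, ≤ 5°C.

|ΔTm| = 2°C; the pair is acceptable.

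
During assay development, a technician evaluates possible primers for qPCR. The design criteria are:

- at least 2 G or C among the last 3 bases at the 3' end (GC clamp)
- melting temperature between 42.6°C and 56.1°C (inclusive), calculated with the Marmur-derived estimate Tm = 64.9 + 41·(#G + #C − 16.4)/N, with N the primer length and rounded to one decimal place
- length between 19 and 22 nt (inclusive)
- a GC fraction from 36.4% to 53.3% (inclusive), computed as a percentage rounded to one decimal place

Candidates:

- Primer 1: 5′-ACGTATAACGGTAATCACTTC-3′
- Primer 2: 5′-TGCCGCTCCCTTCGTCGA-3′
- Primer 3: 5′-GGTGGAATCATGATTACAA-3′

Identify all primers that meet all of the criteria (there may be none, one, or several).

None of the candidates satisfy all criteria.

Primer 1 (21 nt, A=7 T=6 G=3 C=5): 3' end TTC has 1 G/C, need ≥2 ✗; Tm = 64.9 + 41·(8 − 16.4)/21 = 48.5°C ✓; length 21 ✓; GC 8/21 = 38.1% ✓ — fails.
Primer 2 (18 nt, A=1 T=5 G=4 C=8): 3' end CGA has 2 G/C ✓; Tm = 64.9 + 41·(12 − 16.4)/18 = 54.9°C ✓; length 18, outside 19–22 ✗; GC 12/18 = 66.7%, outside 36.4–53.3% ✗ — fails.
Primer 3 (19 nt, A=7 T=5 G=5 C=2): 3' end CAA has 1 G/C, need ≥2 ✗; Tm = 64.9 + 41·(7 − 16.4)/19 = 44.6°C ✓; length 19 ✓; GC 7/19 = 36.8% ✓ — fails.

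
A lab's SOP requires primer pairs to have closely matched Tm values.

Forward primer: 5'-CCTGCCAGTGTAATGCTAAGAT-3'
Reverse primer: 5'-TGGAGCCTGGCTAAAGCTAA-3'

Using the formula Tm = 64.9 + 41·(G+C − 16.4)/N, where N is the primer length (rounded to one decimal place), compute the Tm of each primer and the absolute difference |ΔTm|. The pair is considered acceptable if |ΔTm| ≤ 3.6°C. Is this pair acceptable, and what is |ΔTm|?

|ΔTm| = 1.2°C; the pair is acceptable.

Forward: G+C = 10, N = 22 → Tm = 64.9 + 41·(10 − 16.4)/22 = 53.0°C.
Reverse: G+C = 10, N = 20 → Tm = 64.9 + 41·(10 − 16.4)/20 = 51.8°C.
|ΔTm| = |53.0 − 51.8| = 1.2°C, ≤ 3.6°C.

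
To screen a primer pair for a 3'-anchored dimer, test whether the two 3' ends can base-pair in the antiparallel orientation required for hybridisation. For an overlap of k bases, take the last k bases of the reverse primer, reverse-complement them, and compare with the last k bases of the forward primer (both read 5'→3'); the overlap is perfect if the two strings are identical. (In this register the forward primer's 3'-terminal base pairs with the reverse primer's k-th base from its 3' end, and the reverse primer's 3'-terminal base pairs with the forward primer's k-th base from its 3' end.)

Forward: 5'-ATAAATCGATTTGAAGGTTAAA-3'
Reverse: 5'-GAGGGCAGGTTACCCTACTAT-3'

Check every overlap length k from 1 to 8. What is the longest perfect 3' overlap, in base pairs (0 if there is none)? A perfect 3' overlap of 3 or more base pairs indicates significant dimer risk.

Longest perfect overlap: 1 complementary base pair; below the dimer-risk threshold (threshold 3).

Last 8 bases (5'→3') — forward …AGGTTAAA, reverse …CCTACTAT.
Reverse complement of the reverse primer's last 8 bases: ATAGTAGG; its first k bases are the reverse complement of the reverse primer's last k bases, so a perfect k-base overlap needs the forward primer's last k bases to equal them.
Comparing (forward last k vs required): k=1: A vs A ✓; k=2: AA vs AT ✗; k=3: AAA vs ATA ✗; k=4: TAAA vs ATAG ✗; k=5: TTAAA vs ATAGT ✗; k=6: GTTAAA vs ATAGTA ✗; k=7: GGTTAAA vs ATAGTAG ✗; k=8: AGGTTAAA vs ATAGTAGG ✗.
Only k = 1 is perfect, so the longest perfect 3' overlap is 1.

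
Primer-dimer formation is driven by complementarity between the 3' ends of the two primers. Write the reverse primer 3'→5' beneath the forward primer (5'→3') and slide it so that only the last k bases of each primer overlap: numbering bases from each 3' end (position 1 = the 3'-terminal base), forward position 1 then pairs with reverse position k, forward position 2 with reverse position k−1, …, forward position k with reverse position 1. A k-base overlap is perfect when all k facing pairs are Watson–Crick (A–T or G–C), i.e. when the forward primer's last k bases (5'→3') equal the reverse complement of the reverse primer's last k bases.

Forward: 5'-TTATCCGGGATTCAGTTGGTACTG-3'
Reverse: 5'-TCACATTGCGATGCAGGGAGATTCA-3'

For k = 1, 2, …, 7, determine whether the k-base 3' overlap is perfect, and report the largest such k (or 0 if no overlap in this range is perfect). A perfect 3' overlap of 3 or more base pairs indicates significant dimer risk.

Longest perfect overlap: 2 complementary base pairs; below the dimer-risk threshold (threshold 3).

Last 7 bases (5'→3') — forward …GGTACTG, reverse …AGATTCA.
Reverse complement of the reverse primer's last 7 bases: TGAATCT; its first k bases are the reverse complement of the reverse primer's last k bases, so a perfect k-base overlap needs the forward primer's last k bases to equal them.
Comparing (forward last k vs required): k=1: G vs T ✗; k=2: TG vs TG ✓; k=3: CTG vs TGA ✗; k=4: ACTG vs TGAA ✗; k=5: TACTG vs TGAAT ✗; k=6: GTACTG vs TGAATC ✗; k=7: GGTACTG vs TGAATCT ✗.
Only k = 2 is perfect, so the longest perfect 3' overlap is 2.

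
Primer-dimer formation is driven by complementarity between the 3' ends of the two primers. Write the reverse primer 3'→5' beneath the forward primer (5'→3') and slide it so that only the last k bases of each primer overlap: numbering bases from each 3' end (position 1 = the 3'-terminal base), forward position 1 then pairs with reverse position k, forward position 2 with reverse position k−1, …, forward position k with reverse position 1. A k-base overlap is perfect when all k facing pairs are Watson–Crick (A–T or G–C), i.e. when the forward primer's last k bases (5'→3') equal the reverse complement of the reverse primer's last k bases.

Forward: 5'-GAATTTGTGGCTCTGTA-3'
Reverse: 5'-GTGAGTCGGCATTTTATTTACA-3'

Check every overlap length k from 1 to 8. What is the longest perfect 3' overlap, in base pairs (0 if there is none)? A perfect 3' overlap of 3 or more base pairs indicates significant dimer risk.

Longest perfect overlap: 4 complementary base pairs; significant dimer risk (threshold 3).

Last 8 bases (5'→3') — forward …GCTCTGTA, reverse …TATTTACA.
Reverse complement of the reverse primer's last 8 bases: TGTAAATA; its first k bases are the reverse complement of the reverse primer's last k bases, so a perfect k-base overlap needs the forward primer's last k bases to equal them.
Comparing (forward last k vs required): k=1: A vs T ✗; k=2: TA vs TG ✗; k=3: GTA vs TGT ✗; k=4: TGTA vs TGTA ✓; k=5: CTGTA vs TGTAA ✗; k=6: TCTGTA vs TGTAAA ✗; k=7: CTCTGTA vs TGTAAAT ✗; k=8: GCTCTGTA vs TGTAAATA ✗.
Only k = 4 is perfect, so the longest perfect 3' overlap is 4.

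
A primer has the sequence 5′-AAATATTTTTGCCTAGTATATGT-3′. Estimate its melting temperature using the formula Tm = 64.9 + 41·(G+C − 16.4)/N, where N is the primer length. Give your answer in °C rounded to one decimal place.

44.6°C

Base counts: A=7, T=11, G=3, C=2; G+C = 5, N = 23.
Tm = 64.9 + 41·(5 − 16.4)/23 = 64.9 + -467.40/23 = 44.6°C.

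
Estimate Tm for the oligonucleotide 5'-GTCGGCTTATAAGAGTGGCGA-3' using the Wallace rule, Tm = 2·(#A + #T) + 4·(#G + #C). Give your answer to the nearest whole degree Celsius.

Base counts: A=5, T=5, G=8, C=3 (length 21).
Tm = 2·(5+5) + 4·(8+3) = 2·10 + 4·11 = 20 + 44 = 64°C.

64°C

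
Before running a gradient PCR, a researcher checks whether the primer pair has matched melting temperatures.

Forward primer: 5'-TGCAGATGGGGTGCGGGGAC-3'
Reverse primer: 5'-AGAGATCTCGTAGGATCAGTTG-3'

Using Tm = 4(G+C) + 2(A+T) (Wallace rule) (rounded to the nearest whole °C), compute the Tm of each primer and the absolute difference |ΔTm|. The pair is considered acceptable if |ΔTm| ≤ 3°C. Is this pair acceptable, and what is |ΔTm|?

Forward: A=3 T=3 G=11 C=3 → Tm = 2·6 + 4·14 = 68°C.
Reverse: A=6 T=6 G=7 C=3 → Tm = 2·12 + 4·10 = 64°C.
|ΔTm| = |68 − 64| = 4°C, > 3°C.

|ΔTm| = 4°C; the pair is not acceptable.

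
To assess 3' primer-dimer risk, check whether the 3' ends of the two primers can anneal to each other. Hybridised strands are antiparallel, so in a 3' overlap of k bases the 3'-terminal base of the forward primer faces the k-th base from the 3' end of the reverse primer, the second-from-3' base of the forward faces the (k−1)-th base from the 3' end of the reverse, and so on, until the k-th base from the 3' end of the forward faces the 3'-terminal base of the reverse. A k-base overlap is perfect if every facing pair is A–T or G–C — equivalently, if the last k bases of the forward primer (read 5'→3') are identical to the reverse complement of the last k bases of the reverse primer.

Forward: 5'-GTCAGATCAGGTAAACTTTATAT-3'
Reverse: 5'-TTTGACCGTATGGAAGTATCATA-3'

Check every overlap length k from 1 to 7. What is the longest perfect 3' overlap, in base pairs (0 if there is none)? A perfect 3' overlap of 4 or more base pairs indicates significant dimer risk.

Longest perfect overlap: 3 complementary base pairs; below the dimer-risk threshold (threshold 4).

Last 7 bases (5'→3') — forward …TTTATAT, reverse …TATCATA.
Reverse complement of the reverse primer's last 7 bases: TATGATA; its first k bases are the reverse complement of the reverse primer's last k bases, so a perfect k-base overlap needs the forward primer's last k bases to equal them.
Comparing (forward last k vs required): k=1: T vs T ✓; k=2: AT vs TA ✗; k=3: TAT vs TAT ✓; k=4: ATAT vs TATG ✗; k=5: TATAT vs TATGA ✗; k=6: TTATAT vs TATGAT ✗; k=7: TTTATAT vs TATGATA ✗.
Perfect overlaps at k = 1, 3; the largest is 3.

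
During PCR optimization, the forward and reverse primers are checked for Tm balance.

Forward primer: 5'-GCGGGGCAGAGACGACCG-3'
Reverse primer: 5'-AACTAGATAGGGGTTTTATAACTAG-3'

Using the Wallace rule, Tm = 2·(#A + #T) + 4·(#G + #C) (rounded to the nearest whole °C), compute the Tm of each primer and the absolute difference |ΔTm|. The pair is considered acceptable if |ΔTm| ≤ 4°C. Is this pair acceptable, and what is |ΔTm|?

|ΔTm| = 2°C; the pair is acceptable.

Forward: A=4 T=0 G=9 C=5 → Tm = 2·4 + 4·14 = 64°C.
Reverse: A=9 T=8 G=6 C=2 → Tm = 2·17 + 4·8 = 66°C.
|ΔTm| = |64 − 66| = 2°C, ≤ 4°C.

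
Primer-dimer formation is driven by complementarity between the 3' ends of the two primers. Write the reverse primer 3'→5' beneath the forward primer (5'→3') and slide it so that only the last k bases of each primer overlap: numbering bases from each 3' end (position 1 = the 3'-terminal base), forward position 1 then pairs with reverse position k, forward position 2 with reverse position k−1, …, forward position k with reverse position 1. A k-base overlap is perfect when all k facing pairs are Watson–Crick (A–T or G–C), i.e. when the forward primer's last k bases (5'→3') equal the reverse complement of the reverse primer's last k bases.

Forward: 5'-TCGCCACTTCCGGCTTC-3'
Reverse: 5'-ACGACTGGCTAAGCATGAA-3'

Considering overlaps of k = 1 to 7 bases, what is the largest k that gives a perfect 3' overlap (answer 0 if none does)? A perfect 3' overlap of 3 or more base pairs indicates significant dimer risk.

Longest perfect overlap: 3 complementary base pairs; significant dimer risk (threshold 3).

Last 7 bases (5'→3') — forward …CGGCTTC, reverse …GCATGAA.
Reverse complement of the reverse primer's last 7 bases: TTCATGC; its first k bases are the reverse complement of the reverse primer's last k bases, so a perfect k-base overlap needs the forward primer's last k bases to equal them.
Comparing (forward last k vs required): k=1: C vs T ✗; k=2: TC vs TT ✗; k=3: TTC vs TTC ✓; k=4: CTTC vs TTCA ✗; k=5: GCTTC vs TTCAT ✗; k=6: GGCTTC vs TTCATG ✗; k=7: CGGCTTC vs TTCATGC ✗.
Only k = 3 is perfect, so the longest perfect 3' overlap is 3.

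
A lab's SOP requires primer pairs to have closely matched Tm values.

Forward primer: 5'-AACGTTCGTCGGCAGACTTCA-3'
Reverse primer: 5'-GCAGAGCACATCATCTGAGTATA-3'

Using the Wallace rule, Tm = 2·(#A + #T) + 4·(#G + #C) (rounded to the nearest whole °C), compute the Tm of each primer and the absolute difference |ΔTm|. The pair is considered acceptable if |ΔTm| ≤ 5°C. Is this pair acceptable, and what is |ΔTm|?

|ΔTm| = 2°C; the pair is acceptable.

Forward: A=5 T=5 G=5 C=6 → Tm = 2·10 + 4·11 = 64°C.
Reverse: A=8 T=5 G=5 C=5 → Tm = 2·13 + 4·10 = 66°C.
|ΔTm| = |64 − 66| = 2°C, ≤ 5°C.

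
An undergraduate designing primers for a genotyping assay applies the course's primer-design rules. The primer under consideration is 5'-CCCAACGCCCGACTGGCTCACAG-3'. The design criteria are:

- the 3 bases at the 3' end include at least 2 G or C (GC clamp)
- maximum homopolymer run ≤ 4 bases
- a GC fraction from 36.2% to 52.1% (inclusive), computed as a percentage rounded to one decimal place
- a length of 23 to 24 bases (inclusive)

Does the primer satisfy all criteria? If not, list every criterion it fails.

Base counts: A=5, T=2, G=5, C=11 (length 23).
GC clamp: 3' end CAG has 2 G/C ✓
homopolymer run: longest run = 3 ✓
GC content: GC 16/23 = 69.6%, outside 36.2–52.1% ✗
length: length 23 ✓

Fails: GC content.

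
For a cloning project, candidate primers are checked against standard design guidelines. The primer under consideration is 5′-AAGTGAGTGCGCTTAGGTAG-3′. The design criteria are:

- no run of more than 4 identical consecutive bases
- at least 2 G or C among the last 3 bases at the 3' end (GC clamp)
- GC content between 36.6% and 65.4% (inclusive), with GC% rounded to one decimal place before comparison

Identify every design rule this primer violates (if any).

Base counts: A=5, T=5, G=8, C=2 (length 20).
homopolymer run: longest run = 2 ✓
GC clamp: 3' end TAG has 1 G/C, need ≥2 ✗
GC content: GC 10/20 = 50.0% ✓

Fails: GC clamp.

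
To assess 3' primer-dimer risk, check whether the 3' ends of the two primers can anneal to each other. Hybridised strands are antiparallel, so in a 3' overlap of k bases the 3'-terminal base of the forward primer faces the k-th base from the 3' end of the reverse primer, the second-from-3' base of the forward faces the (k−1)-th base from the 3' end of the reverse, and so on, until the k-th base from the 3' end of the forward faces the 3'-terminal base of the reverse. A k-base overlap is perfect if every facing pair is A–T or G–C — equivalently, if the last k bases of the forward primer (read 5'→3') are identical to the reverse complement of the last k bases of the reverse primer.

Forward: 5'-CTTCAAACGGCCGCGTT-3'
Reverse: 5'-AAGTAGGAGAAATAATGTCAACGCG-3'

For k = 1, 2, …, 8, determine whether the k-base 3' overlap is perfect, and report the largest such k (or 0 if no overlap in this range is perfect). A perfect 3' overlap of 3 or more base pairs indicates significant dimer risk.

Longest perfect overlap: 6 complementary base pairs; significant dimer risk (threshold 3).

Last 8 bases (5'→3') — forward …GCCGCGTT, reverse …TCAACGCG.
Reverse complement of the reverse primer's last 8 bases: CGCGTTGA; its first k bases are the reverse complement of the reverse primer's last k bases, so a perfect k-base overlap needs the forward primer's last k bases to equal them.
Comparing (forward last k vs required): k=1: T vs C ✗; k=2: TT vs CG ✗; k=3: GTT vs CGC ✗; k=4: CGTT vs CGCG ✗; k=5: GCGTT vs CGCGT ✗; k=6: CGCGTT vs CGCGTT ✓; k=7: CCGCGTT vs CGCGTTG ✗; k=8: GCCGCGTT vs CGCGTTGA ✗.
Only k = 6 is perfect, so the longest perfect 3' overlap is 6.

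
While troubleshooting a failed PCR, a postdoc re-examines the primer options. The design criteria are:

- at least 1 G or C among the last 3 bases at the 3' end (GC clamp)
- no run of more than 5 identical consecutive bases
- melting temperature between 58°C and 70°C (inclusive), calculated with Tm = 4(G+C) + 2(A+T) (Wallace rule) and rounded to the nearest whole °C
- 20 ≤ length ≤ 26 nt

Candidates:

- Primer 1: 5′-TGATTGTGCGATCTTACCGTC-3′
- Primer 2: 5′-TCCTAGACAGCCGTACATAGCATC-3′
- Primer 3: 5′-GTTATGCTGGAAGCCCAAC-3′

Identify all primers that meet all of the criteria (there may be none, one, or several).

Primer 1 only.

Primer 1 (21 nt, A=3 T=8 G=5 C=5): 3' end GTC has 2 G/C ✓; longest run = 2 ✓; Tm = 2·11 + 4·10 = 62°C ✓; length 21 ✓ — passes.
Primer 2 (24 nt, A=7 T=5 G=4 C=8): 3' end ATC has 1 G/C ✓; longest run = 2 ✓; Tm = 2·12 + 4·12 = 72°C, outside 58–70°C ✗; length 24 ✓ — fails.
Primer 3 (19 nt, A=5 T=4 G=5 C=5): 3' end AAC has 1 G/C ✓; longest run = 3 ✓; Tm = 2·9 + 4·10 = 58°C ✓; length 19, outside 20–26 ✗ — fails.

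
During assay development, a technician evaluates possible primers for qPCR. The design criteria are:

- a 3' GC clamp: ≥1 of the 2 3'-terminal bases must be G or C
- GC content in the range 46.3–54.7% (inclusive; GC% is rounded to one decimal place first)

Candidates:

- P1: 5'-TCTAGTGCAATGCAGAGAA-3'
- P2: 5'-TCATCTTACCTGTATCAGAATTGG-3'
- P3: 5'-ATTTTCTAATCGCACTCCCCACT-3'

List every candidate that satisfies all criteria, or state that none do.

P1 (19 nt, A=7 T=4 G=5 C=3): 3' end AA has 0 G/C, need ≥1 ✗; GC 8/19 = 42.1%, outside 46.3–54.7% ✗ — fails.
P2 (24 nt, A=6 T=9 G=4 C=5): 3' end GG has 2 G/C ✓; GC 9/24 = 37.5%, outside 46.3–54.7% ✗ — fails.
P3 (23 nt, A=5 T=8 G=1 C=9): 3' end CT has 1 G/C ✓; GC 10/23 = 43.5%, outside 46.3–54.7% ✗ — fails.

None of the candidates satisfy all criteria.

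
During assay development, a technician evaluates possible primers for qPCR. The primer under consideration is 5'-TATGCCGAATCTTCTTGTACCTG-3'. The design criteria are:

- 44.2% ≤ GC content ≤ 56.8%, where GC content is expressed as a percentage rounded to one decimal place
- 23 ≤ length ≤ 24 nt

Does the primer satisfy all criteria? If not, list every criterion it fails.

Base counts: A=4, T=9, G=4, C=6 (length 23).
GC content: GC 10/23 = 43.5%, outside 44.2–56.8% ✗
length: length 23 ✓

Fails: GC content.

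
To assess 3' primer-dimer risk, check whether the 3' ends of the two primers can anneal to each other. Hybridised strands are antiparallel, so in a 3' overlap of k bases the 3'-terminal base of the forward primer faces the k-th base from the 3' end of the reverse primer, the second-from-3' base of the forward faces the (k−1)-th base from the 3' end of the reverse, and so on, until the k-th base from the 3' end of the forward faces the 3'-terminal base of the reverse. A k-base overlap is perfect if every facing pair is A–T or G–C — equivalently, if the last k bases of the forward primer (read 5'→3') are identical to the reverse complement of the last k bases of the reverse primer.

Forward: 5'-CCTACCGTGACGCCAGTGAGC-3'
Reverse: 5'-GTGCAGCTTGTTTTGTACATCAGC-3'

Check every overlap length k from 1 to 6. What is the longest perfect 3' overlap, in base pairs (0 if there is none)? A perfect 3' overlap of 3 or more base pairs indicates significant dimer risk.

Last 6 bases (5'→3') — forward …GTGAGC, reverse …ATCAGC.
Reverse complement of the reverse primer's last 6 bases: GCTGAT; its first k bases are the reverse complement of the reverse primer's last k bases, so a perfect k-base overlap needs the forward primer's last k bases to equal them.
Comparing (forward last k vs required): k=1: C vs G ✗; k=2: GC vs GC ✓; k=3: AGC vs GCT ✗; k=4: GAGC vs GCTG ✗; k=5: TGAGC vs GCTGA ✗; k=6: GTGAGC vs GCTGAT ✗.
Only k = 2 is perfect, so the longest perfect 3' overlap is 2.

Longest perfect overlap: 2 complementary base pairs; below the dimer-risk threshold (threshold 3).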